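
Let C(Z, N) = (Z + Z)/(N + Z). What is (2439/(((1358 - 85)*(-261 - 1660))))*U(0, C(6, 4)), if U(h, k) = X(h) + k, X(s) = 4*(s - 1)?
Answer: 34146/12227165 ≈ 0.0027926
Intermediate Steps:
X(s) = -4 + 4*s (X(s) = 4*(-1 + s) = -4 + 4*s)
C(Z, N) = 2*Z/(N + Z) (C(Z, N) = (2*Z)/(N + Z) = 2*Z/(N + Z))
U(h, k) = -4 + k + 4*h (U(h, k) = (-4 + 4*h) + k = -4 + k + 4*h)
(2439/(((1358 - 85)*(-261 - 1660))))*U(0, C(6, 4)) = (2439/(((1358 - 85)*(-261 - 1660))))*(-4 + 2*6/(4 + 6) + 4*0) = (2439/((1273*(-1921))))*(-4 + 2*6/10 + 0) = (2439/(-2445433))*(-4 + 2*6*(⅒) + 0) = (2439*(-1/2445433))*(-4 + 6/5 + 0) = -2439/2445433*(-14/5) = 34146/12227165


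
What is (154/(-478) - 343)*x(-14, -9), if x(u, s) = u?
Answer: 1148756/239 ≈ 4806.5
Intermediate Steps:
(154/(-478) - 343)*x(-14, -9) = (154/(-478) - 343)*(-14) = (154*(-1/478) - 343)*(-14) = (-77/239 - 343)*(-14) = -82054/239*(-14) = 1148756/239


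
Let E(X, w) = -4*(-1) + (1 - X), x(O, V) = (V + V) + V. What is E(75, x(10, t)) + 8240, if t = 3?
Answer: 8170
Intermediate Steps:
x(O, V) = 3*V (x(O, V) = 2*V + V = 3*V)
E(X, w) = 5 - X (E(X, w) = 4 + (1 - X) = 5 - X)
E(75, x(10, t)) + 8240 = (5 - 1*75) + 8240 = (5 - 75) + 8240 = -70 + 8240 = 8170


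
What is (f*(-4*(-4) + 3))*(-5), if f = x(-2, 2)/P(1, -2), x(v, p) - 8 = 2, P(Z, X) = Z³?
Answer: -950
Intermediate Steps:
x(v, p) = 10 (x(v, p) = 8 + 2 = 10)
f = 10 (f = 10/(1³) = 10/1 = 10*1 = 10)
(f*(-4*(-4) + 3))*(-5) = (10*(-4*(-4) + 3))*(-5) = (10*(16 + 3))*(-5) = (10*19)*(-5) = 190*(-5) = -950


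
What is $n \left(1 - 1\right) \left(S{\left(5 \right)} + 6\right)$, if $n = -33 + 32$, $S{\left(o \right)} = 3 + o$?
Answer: $0$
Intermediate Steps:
$n = -1$
$n \left(1 - 1\right) \left(S{\left(5 \right)} + 6\right) = - \left(1 - 1\right) \left(\left(3 + 5\right) + 6\right) = - 0 \left(8 + 6\right) = - 0 \cdot 14 = \left(-1\right) 0 = 0$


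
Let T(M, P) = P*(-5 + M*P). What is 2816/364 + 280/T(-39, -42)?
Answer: 3447076/445809 ≈ 7.7322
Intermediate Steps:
2816/364 + 280/T(-39, -42) = 2816/364 + 280/((-42*(-5 - 39*(-42)))) = 2816*(1/364) + 280/((-42*(-5 + 1638))) = 704/91 + 280/((-42*1633)) = 704/91 + 280/(-68586) = 704/91 + 280*(-1/68586) = 704/91 - 20/4899 = 3447076/445809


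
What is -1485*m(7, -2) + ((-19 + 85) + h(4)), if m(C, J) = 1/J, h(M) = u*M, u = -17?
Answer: 1481/2 ≈ 740.50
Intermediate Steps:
h(M) = -17*M
-1485*m(7, -2) + ((-19 + 85) + h(4)) = -1485/(-2) + ((-19 + 85) - 17*4) = -1485*(-½) + (66 - 68) = 1485/2 - 2 = 1481/2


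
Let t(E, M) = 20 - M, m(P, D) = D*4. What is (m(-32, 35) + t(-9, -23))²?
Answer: 33489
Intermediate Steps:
m(P, D) = 4*D
(m(-32, 35) + t(-9, -23))² = (4*35 + (20 - 1*(-23)))² = (140 + (20 + 23))² = (140 + 43)² = 183² = 33489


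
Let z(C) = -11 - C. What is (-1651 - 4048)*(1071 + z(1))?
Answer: -6035241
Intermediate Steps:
(-1651 - 4048)*(1071 + z(1)) = (-1651 - 4048)*(1071 + (-11 - 1*1)) = -5699*(1071 + (-11 - 1)) = -5699*(1071 - 12) = -5699*1059 = -6035241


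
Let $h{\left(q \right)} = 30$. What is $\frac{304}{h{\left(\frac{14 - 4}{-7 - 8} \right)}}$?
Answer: $\frac{152}{15} \approx 10.133$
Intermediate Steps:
$\frac{304}{h{\left(\frac{14 - 4}{-7 - 8} \right)}} = \frac{304}{30} = 304 \cdot \frac{1}{30} = \frac{152}{15}$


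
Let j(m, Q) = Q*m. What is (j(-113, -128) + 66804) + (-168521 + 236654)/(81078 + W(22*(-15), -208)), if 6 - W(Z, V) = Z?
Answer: 2205473695/27138 ≈ 81269.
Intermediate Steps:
W(Z, V) = 6 - Z
(j(-113, -128) + 66804) + (-168521 + 236654)/(81078 + W(22*(-15), -208)) = (-128*(-113) + 66804) + (-168521 + 236654)/(81078 + (6 - 22*(-15))) = (14464 + 66804) + 68133/(81078 + (6 - 1*(-330))) = 81268 + 68133/(81078 + (6 + 330)) = 81268 + 68133/(81078 + 336) = 81268 + 68133/81414 = 81268 + 68133*(1/81414) = 81268 + 22711/27138 = 2205473695/27138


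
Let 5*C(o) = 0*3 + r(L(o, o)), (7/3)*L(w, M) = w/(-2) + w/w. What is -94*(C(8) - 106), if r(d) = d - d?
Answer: 9964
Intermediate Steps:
L(w, M) = 3/7 - 3*w/14 (L(w, M) = 3*(w/(-2) + w/w)/7 = 3*(w*(-½) + 1)/7 = 3*(-w/2 + 1)/7 = 3*(1 - w/2)/7 = 3/7 - 3*w/14)
r(d) = 0
C(o) = 0 (C(o) = (0*3 + 0)/5 = (0 + 0)/5 = (⅕)*0 = 0)
-94*(C(8) - 106) = -94*(0 - 106) = -94*(-106) = 9964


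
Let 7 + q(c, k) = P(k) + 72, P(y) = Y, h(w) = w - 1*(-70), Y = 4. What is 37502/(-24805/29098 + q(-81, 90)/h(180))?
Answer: -34101037375/524186 ≈ -65055.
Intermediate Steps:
h(w) = 70 + w (h(w) = w + 70 = 70 + w)
P(y) = 4
q(c, k) = 69 (q(c, k) = -7 + (4 + 72) = -7 + 76 = 69)
37502/(-24805/29098 + q(-81, 90)/h(180)) = 37502/(-24805/29098 + 69/(70 + 180)) = 37502/(-24805*1/29098 + 69/250) = 37502/(-24805/29098 + 69*(1/250)) = 37502/(-24805/29098 + 69/250) = 37502/(-1048372/1818625) = 37502*(-1818625/1048372) = -34101037375/524186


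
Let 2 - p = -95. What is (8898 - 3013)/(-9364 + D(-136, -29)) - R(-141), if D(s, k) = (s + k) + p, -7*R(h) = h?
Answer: -1371107/66024 ≈ -20.767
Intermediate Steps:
p = 97 (p = 2 - 1*(-95) = 2 + 95 = 97)
R(h) = -h/7
D(s, k) = 97 + k + s (D(s, k) = (s + k) + 97 = (k + s) + 97 = 97 + k + s)
(8898 - 3013)/(-9364 + D(-136, -29)) - R(-141) = (8898 - 3013)/(-9364 + (97 - 29 - 136)) - (-1)*(-141)/7 = 5885/(-9364 - 68) - 1*141/7 = 5885/(-9432) - 141/7 = 5885*(-1/9432) - 141/7 = -5885/9432 - 141/7 = -1371107/66024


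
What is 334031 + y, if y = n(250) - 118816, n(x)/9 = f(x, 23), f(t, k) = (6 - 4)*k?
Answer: 215629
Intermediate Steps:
f(t, k) = 2*k
n(x) = 414 (n(x) = 9*(2*23) = 9*46 = 414)
y = -118402 (y = 414 - 118816 = -118402)
334031 + y = 334031 - 118402 = 215629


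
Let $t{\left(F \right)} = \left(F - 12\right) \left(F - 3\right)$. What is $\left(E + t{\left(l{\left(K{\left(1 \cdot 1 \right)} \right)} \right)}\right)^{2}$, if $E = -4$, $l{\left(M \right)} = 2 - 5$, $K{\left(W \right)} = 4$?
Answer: $7396$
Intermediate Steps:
$l{\left(M \right)} = -3$
$t{\left(F \right)} = \left(-12 + F\right) \left(-3 + F\right)$
$\left(E + t{\left(l{\left(K{\left(1 \cdot 1 \right)} \right)} \right)}\right)^{2} = \left(-4 + \left(36 + \left(-3\right)^{2} - -45\right)\right)^{2} = \left(-4 + \left(36 + 9 + 45\right)\right)^{2} = \left(-4 + 90\right)^{2} = 86^{2} = 7396$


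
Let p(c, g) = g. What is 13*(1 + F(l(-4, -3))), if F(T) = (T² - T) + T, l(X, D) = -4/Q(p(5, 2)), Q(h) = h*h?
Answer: 26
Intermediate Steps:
Q(h) = h²
l(X, D) = -1 (l(X, D) = -4/(2²) = -4/4 = -4*¼ = -1)
F(T) = T²
13*(1 + F(l(-4, -3))) = 13*(1 + (-1)²) = 13*(1 + 1) = 13*2 = 26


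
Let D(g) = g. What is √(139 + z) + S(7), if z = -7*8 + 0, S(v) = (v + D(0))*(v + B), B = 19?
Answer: 182 + √83 ≈ 191.11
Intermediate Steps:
S(v) = v*(19 + v) (S(v) = (v + 0)*(v + 19) = v*(19 + v))
z = -56 (z = -56 + 0 = -56)
√(139 + z) + S(7) = √(139 - 56) + 7*(19 + 7) = √83 + 7*26 = √83 + 182 = 182 + √83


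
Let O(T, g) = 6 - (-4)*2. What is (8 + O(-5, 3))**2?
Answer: 484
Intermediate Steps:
O(T, g) = 14 (O(T, g) = 6 - 1*(-8) = 6 + 8 = 14)
(8 + O(-5, 3))**2 = (8 + 14)**2 = 22**2 = 484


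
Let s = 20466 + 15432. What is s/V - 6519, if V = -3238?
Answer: -10572210/1619 ≈ -6530.1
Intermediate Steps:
s = 35898
s/V - 6519 = 35898/(-3238) - 6519 = 35898*(-1/3238) - 6519 = -17949/1619 - 6519 = -10572210/1619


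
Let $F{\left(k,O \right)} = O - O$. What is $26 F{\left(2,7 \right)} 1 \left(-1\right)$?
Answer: $0$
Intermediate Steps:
$F{\left(k,O \right)} = 0$
$26 F{\left(2,7 \right)} 1 \left(-1\right) = 26 \cdot 0 \cdot 1 \left(-1\right) = 0 \left(-1\right) = 0$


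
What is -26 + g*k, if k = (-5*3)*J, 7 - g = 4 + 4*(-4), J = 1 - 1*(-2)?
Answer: -881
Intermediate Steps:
J = 3 (J = 1 + 2 = 3)
g = 19 (g = 7 - (4 + 4*(-4)) = 7 - (4 - 16) = 7 - 1*(-12) = 7 + 12 = 19)
k = -45 (k = -5*3*3 = -15*3 = -45)
-26 + g*k = -26 + 19*(-45) = -26 - 855 = -881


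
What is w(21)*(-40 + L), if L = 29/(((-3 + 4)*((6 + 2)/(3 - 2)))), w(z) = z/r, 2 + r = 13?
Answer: -6111/88 ≈ -69.443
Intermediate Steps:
r = 11 (r = -2 + 13 = 11)
w(z) = z/11
L = 29/8 (L = 29/((1*(8/1))) = 29/((1*(8*1))) = 29/((1*8)) = 29/8 ≈ 3.6250)
w(21)*(-40 + L) = ((1/11)*21)*(-40 + 29/8) = (21/11)*(-291/8) = -6111/88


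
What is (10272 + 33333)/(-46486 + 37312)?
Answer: -14535/3058 ≈ -4.7531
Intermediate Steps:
(10272 + 33333)/(-46486 + 37312) = 43605/(-9174) = 43605*(-1/9174) = -14535/3058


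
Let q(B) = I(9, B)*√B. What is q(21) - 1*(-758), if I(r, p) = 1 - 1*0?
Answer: 758 + √21 ≈ 762.58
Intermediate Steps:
I(r, p) = 1 (I(r, p) = 1 + 0 = 1)
q(B) = √B (q(B) = 1*√B = √B)
q(21) - 1*(-758) = √21 - 1*(-758) = √21 + 758 = 758 + √21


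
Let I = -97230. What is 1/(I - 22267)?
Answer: -1/119497 ≈ -8.3684e-6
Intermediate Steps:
1/(I - 22267) = 1/(-97230 - 22267) = 1/(-119497) = -1/119497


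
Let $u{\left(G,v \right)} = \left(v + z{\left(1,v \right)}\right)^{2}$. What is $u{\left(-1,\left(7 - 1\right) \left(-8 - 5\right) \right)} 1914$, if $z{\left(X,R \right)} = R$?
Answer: $46579104$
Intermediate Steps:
$u{\left(G,v \right)} = 4 v^{2}$ ($u{\left(G,v \right)} = \left(v + v\right)^{2} = \left(2 v\right)^{2} = 4 v^{2}$)
$u{\left(-1,\left(7 - 1\right) \left(-8 - 5\right) \right)} 1914 = 4 \left(\left(7 - 1\right) \left(-8 - 5\right)\right)^{2} \cdot 1914 = 4 \left(6 \left(-13\right)\right)^{2} \cdot 1914 = 4 \left(-78\right)^{2} \cdot 1914 = 4 \cdot 6084 \cdot 1914 = 24336 \cdot 1914 = 46579104$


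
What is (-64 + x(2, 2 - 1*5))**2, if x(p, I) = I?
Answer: 4489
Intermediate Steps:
(-64 + x(2, 2 - 1*5))**2 = (-64 + (2 - 1*5))**2 = (-64 + (2 - 5))**2 = (-64 - 3)**2 = (-67)**2 = 4489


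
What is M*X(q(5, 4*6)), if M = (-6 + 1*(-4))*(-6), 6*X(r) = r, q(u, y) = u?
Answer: 50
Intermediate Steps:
X(r) = r/6
M = 60 (M = (-6 - 4)*(-6) = -10*(-6) = 60)
M*X(q(5, 4*6)) = 60*((⅙)*5) = 60*(⅚) = 50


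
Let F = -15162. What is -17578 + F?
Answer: -32740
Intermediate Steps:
-17578 + F = -17578 - 15162 = -32740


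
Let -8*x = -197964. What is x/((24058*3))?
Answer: 16497/48116 ≈ 0.34286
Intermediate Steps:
x = 49491/2 (x = -⅛*(-197964) = 49491/2 ≈ 24746.)
x/((24058*3)) = 49491/(2*((24058*3))) = (49491/2)/72174 = (49491/2)*(1/72174) = 16497/48116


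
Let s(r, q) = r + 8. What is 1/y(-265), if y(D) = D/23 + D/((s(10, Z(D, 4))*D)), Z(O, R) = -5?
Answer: -414/4747 ≈ -0.087213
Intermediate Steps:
s(r, q) = 8 + r
y(D) = 1/18 + D/23 (y(D) = D/23 + D/(((8 + 10)*D)) = D*(1/23) + D/((18*D)) = D/23 + D*(1/(18*D)) = D/23 + 1/18 = 1/18 + D/23)
1/y(-265) = 1/(1/18 + (1/23)*(-265)) = 1/(1/18 - 265/23) = 1/(-4747/414) = -414/4747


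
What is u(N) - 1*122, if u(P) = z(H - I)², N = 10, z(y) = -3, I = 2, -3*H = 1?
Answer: -113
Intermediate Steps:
H = -⅓ (H = -⅓*1 = -⅓ ≈ -0.33333)
u(P) = 9 (u(P) = (-3)² = 9)
u(N) - 1*122 = 9 - 1*122 = 9 - 122 = -113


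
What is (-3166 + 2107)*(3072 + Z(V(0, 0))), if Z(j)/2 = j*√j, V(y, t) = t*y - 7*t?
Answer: -3253248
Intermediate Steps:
V(y, t) = -7*t + t*y
Z(j) = 2*j^(3/2) (Z(j) = 2*(j*√j) = 2*j^(3/2))
(-3166 + 2107)*(3072 + Z(V(0, 0))) = (-3166 + 2107)*(3072 + 2*(0*(-7 + 0))^(3/2)) = -1059*(3072 + 2*(0*(-7))^(3/2)) = -1059*(3072 + 2*0^(3/2)) = -1059*(3072 + 2*0) = -1059*(3072 + 0) = -1059*3072 = -3253248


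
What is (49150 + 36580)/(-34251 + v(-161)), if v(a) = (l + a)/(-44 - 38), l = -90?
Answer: -7029860/2808331 ≈ -2.5032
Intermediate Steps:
v(a) = 45/41 - a/82 (v(a) = (-90 + a)/(-44 - 38) = (-90 + a)/(-82) = (-90 + a)*(-1/82) = 45/41 - a/82)
(49150 + 36580)/(-34251 + v(-161)) = (49150 + 36580)/(-34251 + (45/41 - 1/82*(-161))) = 85730/(-34251 + (45/41 + 161/82)) = 85730/(-34251 + 251/82) = 85730/(-2808331/82) = 85730*(-82/2808331) = -7029860/2808331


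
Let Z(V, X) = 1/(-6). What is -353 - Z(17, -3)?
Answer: -2117/6 ≈ -352.83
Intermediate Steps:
Z(V, X) = -⅙
-353 - Z(17, -3) = -353 - 1*(-⅙) = -353 + ⅙ = -2117/6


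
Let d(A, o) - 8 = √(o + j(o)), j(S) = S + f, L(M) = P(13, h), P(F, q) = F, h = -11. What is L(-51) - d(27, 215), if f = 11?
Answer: -16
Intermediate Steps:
L(M) = 13
j(S) = 11 + S (j(S) = S + 11 = 11 + S)
d(A, o) = 8 + √(11 + 2*o) (d(A, o) = 8 + √(o + (11 + o)) = 8 + √(11 + 2*o))
L(-51) - d(27, 215) = 13 - (8 + √(11 + 2*215)) = 13 - (8 + √(11 + 430)) = 13 - (8 + √441) = 13 - (8 + 21) = 13 - 1*29 = 13 - 29 = -16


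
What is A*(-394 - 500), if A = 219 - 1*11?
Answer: -185952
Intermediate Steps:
A = 208 (A = 219 - 11 = 208)
A*(-394 - 500) = 208*(-394 - 500) = 208*(-894) = -185952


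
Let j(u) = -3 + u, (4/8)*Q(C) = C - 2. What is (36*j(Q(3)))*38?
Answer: -1368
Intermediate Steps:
Q(C) = -4 + 2*C (Q(C) = 2*(C - 2) = 2*(-2 + C) = -4 + 2*C)
(36*j(Q(3)))*38 = (36*(-3 + (-4 + 2*3)))*38 = (36*(-3 + (-4 + 6)))*38 = (36*(-3 + 2))*38 = (36*(-1))*38 = -36*38 = -1368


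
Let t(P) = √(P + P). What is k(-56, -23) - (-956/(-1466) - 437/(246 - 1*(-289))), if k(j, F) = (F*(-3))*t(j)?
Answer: 64591/392155 + 276*I*√7 ≈ 0.16471 + 730.23*I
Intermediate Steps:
t(P) = √2*√P (t(P) = √(2*P) = √2*√P)
k(j, F) = -3*F*√2*√j (k(j, F) = (F*(-3))*(√2*√j) = (-3*F)*(√2*√j) = -3*F*√2*√j)
k(-56, -23) - (-956/(-1466) - 437/(246 - 1*(-289))) = -3*(-23)*√2*√(-56) - (-956/(-1466) - 437/(246 - 1*(-289))) = -3*(-23)*√2*2*I*√14 - (-956*(-1/1466) - 437/(246 + 289)) = 276*I*√7 - (478/733 - 437/535) = 276*I*√7 - 1*(-64591/392155) = 276*I*√7 + 64591/392155 = 64591/392155 + 276*I*√7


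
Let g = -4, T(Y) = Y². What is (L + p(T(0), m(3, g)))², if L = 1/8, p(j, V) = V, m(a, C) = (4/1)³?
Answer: 263169/64 ≈ 4112.0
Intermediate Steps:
m(a, C) = 64 (m(a, C) = (4*1)³ = 4³ = 64)
L = ⅛ ≈ 0.12500
(L + p(T(0), m(3, g)))² = (⅛ + 64)² = (513/8)² = 263169/64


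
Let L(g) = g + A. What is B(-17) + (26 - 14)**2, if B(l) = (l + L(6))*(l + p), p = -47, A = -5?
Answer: 1168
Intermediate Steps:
L(g) = -5 + g (L(g) = g - 5 = -5 + g)
B(l) = (1 + l)*(-47 + l) (B(l) = (l + (-5 + 6))*(l - 47) = (l + 1)*(-47 + l) = (1 + l)*(-47 + l))
B(-17) + (26 - 14)**2 = (-47 + (-17)**2 - 46*(-17)) + (26 - 14)**2 = (-47 + 289 + 782) + 12**2 = 1024 + 144 = 1168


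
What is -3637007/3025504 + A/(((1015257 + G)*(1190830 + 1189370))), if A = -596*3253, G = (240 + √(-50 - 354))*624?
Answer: (-1350461433578400*√101 + 1260666220376361619*I)/(2700489232800*(-388339*I + 416*√101)) ≈ -1.2021 + 7.527e-9*I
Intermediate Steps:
G = 149760 + 1248*I*√101 (G = (240 + √(-404))*624 = (240 + 2*I*√101)*624 = 149760 + 1248*I*√101 ≈ 1.4976e+5 + 12542.0*I)
A = -1938788
-3637007/3025504 + A/(((1015257 + G)*(1190830 + 1189370))) = -3637007/3025504 - 1938788*1/((1015257 + (149760 + 1248*I*√101))*(1190830 + 1189370)) = -3637007*1/3025504 - 1938788*1/(2380200*(1165017 + 1248*I*√101)) = -3637007/3025504 - 1938788/(2772973463400 + 2970489600*I*√101)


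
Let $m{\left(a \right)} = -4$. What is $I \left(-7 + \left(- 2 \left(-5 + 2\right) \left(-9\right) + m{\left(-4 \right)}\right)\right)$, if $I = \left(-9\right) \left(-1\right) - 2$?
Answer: $-455$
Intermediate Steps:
$I = 7$ ($I = 9 - 2 = 7$)
$I \left(-7 + \left(- 2 \left(-5 + 2\right) \left(-9\right) + m{\left(-4 \right)}\right)\right) = 7 \left(-7 + \left(- 2 \left(-5 + 2\right) \left(-9\right) - 4\right)\right) = 7 \left(-7 + \left(\left(-2\right) \left(-3\right) \left(-9\right) - 4\right)\right) = 7 \left(-7 + \left(6 \left(-9\right) - 4\right)\right) = 7 \left(-7 - 58\right) = 7 \left(-65\right) = -455$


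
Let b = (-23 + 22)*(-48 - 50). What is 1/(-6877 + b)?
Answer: -1/6779 ≈ -0.00014751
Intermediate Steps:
b = 98 (b = -1*(-98) = 98)
1/(-6877 + b) = 1/(-6877 + 98) = 1/(-6779) = -1/6779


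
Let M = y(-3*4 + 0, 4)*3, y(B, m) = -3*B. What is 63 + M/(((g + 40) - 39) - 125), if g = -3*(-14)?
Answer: 2529/41 ≈ 61.683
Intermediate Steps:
g = 42
M = 108 (M = -3*(-3*4 + 0)*3 = -3*(-12 + 0)*3 = -3*(-12)*3 = 36*3 = 108)
63 + M/(((g + 40) - 39) - 125) = 63 + 108/(((42 + 40) - 39) - 125) = 63 + 108/((82 - 39) - 125) = 63 + 108/(43 - 125) = 63 + 108/(-82) = 63 - 1/82*108 = 63 - 54/41 = 2529/41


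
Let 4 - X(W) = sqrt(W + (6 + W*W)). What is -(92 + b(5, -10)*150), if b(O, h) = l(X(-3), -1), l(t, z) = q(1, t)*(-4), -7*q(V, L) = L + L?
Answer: -5444/7 + 2400*sqrt(3)/7 ≈ -183.87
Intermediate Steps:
X(W) = 4 - sqrt(6 + W + W**2) (X(W) = 4 - sqrt(W + (6 + W*W)) = 4 - sqrt(W + (6 + W**2)) = 4 - sqrt(6 + W + W**2))
q(V, L) = -2*L/7 (q(V, L) = -(L + L)/7 = -2*L/7)
l(t, z) = 8*t/7 (l(t, z) = -2*t/7*(-4) = 8*t/7)
b(O, h) = 32/7 - 16*sqrt(3)/7 (b(O, h) = 8*(4 - sqrt(6 - 3 + (-3)**2))/7 = 8*(4 - sqrt(6 - 3 + 9))/7 = 8*(4 - sqrt(12))/7 = 8*(4 - 2*sqrt(3))/7 = 32/7 - 16*sqrt(3)/7)
-(92 + b(5, -10)*150) = -(92 + (32/7 - 16*sqrt(3)/7)*150) = -(92 + (4800/7 - 2400*sqrt(3)/7)) = -(5444/7 - 2400*sqrt(3)/7) = -5444/7 + 2400*sqrt(3)/7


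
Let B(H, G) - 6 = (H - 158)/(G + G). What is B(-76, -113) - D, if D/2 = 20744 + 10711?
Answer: -7108035/113 ≈ -62903.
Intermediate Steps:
B(H, G) = 6 + (-158 + H)/(2*G) (B(H, G) = 6 + (H - 158)/(G + G) = 6 + (-158 + H)/((2*G)) = 6 + (-158 + H)*(1/(2*G)) = 6 + (-158 + H)/(2*G))
D = 62910 (D = 2*(20744 + 10711) = 2*31455 = 62910)
B(-76, -113) - D = (½)*(-158 - 76 + 12*(-113))/(-113) - 1*62910 = (½)*(-1/113)*(-158 - 76 - 1356) - 62910 = (½)*(-1/113)*(-1590) - 62910 = 795/113 - 62910 = -7108035/113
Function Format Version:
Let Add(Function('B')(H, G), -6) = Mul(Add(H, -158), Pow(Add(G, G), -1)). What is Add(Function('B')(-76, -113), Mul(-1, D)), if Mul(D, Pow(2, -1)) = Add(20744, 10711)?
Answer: Rational(-7108035, 113) ≈ -62903.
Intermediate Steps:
Function('B')(H, G) = Add(6, Mul(Rational(1, 2), Pow(G, -1), Add(-158, H))) (Function('B')(H, G) = Add(6, Mul(Add(H, -158), Pow(Add(G, G), -1))) = Add(6, Mul(Add(-158, H), Pow(Mul(2, G), -1))) = Add(6, Mul(Add(-158, H), Mul(Rational(1, 2), Pow(G, -1)))) = Add(6, Mul(Rational(1, 2), Pow(G, -1), Add(-158, H))))
D = 62910 (D = Mul(2, Add(20744, 10711)) = Mul(2, 31455) = 62910)
Add(Function('B')(-76, -113), Mul(-1, D)) = Add(Mul(Rational(1, 2), Pow(-113, -1), Add(-158, -76, Mul(12, -113))), Mul(-1, 62910)) = Add(Mul(Rational(1, 2), Rational(-1, 113), Add(-158, -76, -1356)), -62910) = Add(Mul(Rational(1, 2), Rational(-1, 113), -1590), -62910) = Add(Rational(795, 113), -62910) = Rational(-7108035, 113)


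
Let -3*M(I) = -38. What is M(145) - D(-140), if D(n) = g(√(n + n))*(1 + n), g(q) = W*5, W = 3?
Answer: 6293/3 ≈ 2097.7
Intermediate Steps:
M(I) = 38/3 (M(I) = -⅓*(-38) = 38/3)
g(q) = 15 (g(q) = 3*5 = 15)
D(n) = 15 + 15*n (D(n) = 15*(1 + n) = 15 + 15*n)
M(145) - D(-140) = 38/3 - (15 + 15*(-140)) = 38/3 - (15 - 2100) = 38/3 - 1*(-2085) = 38/3 + 2085 = 6293/3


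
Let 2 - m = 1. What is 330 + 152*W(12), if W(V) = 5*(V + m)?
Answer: 10210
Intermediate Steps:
m = 1 (m = 2 - 1*1 = 2 - 1 = 1)
W(V) = 5 + 5*V (W(V) = 5*(V + 1) = 5*(1 + V) = 5 + 5*V)
330 + 152*W(12) = 330 + 152*(5 + 5*12) = 330 + 152*(5 + 60) = 330 + 152*65 = 330 + 9880 = 10210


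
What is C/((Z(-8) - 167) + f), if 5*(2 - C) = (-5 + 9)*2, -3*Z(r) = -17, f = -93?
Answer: -6/3815 ≈ -0.0015727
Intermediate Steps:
Z(r) = 17/3 (Z(r) = -⅓*(-17) = 17/3)
C = ⅖ (C = 2 - (-5 + 9)*2/5 = 2 - 4*2/5 = 2 - ⅕*8 = 2 - 8/5 = ⅖ ≈ 0.40000)
C/((Z(-8) - 167) + f) = 2/(5*((17/3 - 167) - 93)) = 2/(5*(-484/3 - 93)) = 2/(5*(-763/3)) = (⅖)*(-3/763) = -6/3815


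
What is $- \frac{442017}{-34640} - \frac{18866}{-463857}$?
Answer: $\frac{205686197809}{16068006480} \approx 12.801$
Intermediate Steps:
$- \frac{442017}{-34640} - \frac{18866}{-463857} = \left(-442017\right) \left(- \frac{1}{34640}\right) - - \frac{18866}{463857} = \frac{442017}{34640} + \frac{18866}{463857} = \frac{205686197809}{16068006480}$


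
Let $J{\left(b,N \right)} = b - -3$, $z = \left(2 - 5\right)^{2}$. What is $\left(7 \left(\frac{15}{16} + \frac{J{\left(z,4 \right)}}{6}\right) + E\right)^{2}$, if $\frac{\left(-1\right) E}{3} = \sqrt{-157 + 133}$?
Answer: $\frac{52945}{256} - \frac{987 i \sqrt{6}}{4} \approx 206.82 - 604.41 i$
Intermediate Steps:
$z = 9$ ($z = \left(-3\right)^{2} = 9$)
$J{\left(b,N \right)} = 3 + b$ ($J{\left(b,N \right)} = b + 3 = 3 + b$)
$E = - 6 i \sqrt{6}$ ($E = - 3 \sqrt{-157 + 133} = - 3 \sqrt{-24} = - 3 \cdot 2 i \sqrt{6} = - 6 i \sqrt{6} \approx - 14.697 i$)
$\left(7 \left(\frac{15}{16} + \frac{J{\left(z,4 \right)}}{6}\right) + E\right)^{2} = \left(7 \left(\frac{15}{16} + \frac{3 + 9}{6}\right) - 6 i \sqrt{6}\right)^{2} = \left(7 \left(15 \cdot \frac{1}{16} + 12 \cdot \frac{1}{6}\right) - 6 i \sqrt{6}\right)^{2} = \left(7 \left(\frac{15}{16} + 2\right) - 6 i \sqrt{6}\right)^{2} = \left(7 \cdot \frac{47}{16} - 6 i \sqrt{6}\right)^{2} = \left(\frac{329}{16} - 6 i \sqrt{6}\right)^{2}$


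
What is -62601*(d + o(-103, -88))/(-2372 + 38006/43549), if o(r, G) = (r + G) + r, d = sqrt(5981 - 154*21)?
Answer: -44528112167/5736679 + 908736983*sqrt(2747)/34420074 ≈ -6378.3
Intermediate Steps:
d = sqrt(2747) (d = sqrt(5981 - 3234) = sqrt(2747) ≈ 52.412)
o(r, G) = G + 2*r (o(r, G) = (G + r) + r = G + 2*r)
-62601*(d + o(-103, -88))/(-2372 + 38006/43549) = -62601*(sqrt(2747) + (-88 + 2*(-103)))/(-2372 + 38006/43549) = -62601*(sqrt(2747) + (-88 - 206))/(-2372 + 38006*(1/43549)) = -62601*(sqrt(2747) - 294)/(-2372 + 38006/43549) = -(44528112167/5736679 - 908736983*sqrt(2747)/34420074) = -62601*(2133901/17210037 - 43549*sqrt(2747)/103260222) = -44528112167/5736679 + 908736983*sqrt(2747)/34420074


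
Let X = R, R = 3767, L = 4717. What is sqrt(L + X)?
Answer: 2*sqrt(2121) ≈ 92.109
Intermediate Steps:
X = 3767
sqrt(L + X) = sqrt(4717 + 3767) = sqrt(8484) = 2*sqrt(2121)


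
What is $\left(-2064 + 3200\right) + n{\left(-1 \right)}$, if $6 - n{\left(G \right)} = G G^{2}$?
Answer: $1143$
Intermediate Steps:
$n{\left(G \right)} = 6 - G^{3}$ ($n{\left(G \right)} = 6 - G G^{2} = 6 - G^{3}$)
$\left(-2064 + 3200\right) + n{\left(-1 \right)} = \left(-2064 + 3200\right) + \left(6 - \left(-1\right)^{3}\right) = 1136 + \left(6 - -1\right) = 1136 + \left(6 + 1\right) = 1136 + 7 = 1143$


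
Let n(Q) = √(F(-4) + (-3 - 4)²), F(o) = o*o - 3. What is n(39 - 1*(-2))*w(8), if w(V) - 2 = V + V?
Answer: 18*√62 ≈ 141.73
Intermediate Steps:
F(o) = -3 + o² (F(o) = o² - 3 = -3 + o²)
w(V) = 2 + 2*V (w(V) = 2 + (V + V) = 2 + 2*V)
n(Q) = √62 (n(Q) = √((-3 + (-4)²) + (-3 - 4)²) = √((-3 + 16) + (-7)²) = √(13 + 49) = √62)
n(39 - 1*(-2))*w(8) = √62*(2 + 2*8) = √62*(2 + 16) = √62*18 = 18*√62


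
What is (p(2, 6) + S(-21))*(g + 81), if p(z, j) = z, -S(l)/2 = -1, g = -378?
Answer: -1188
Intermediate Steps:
S(l) = 2 (S(l) = -2*(-1) = 2)
(p(2, 6) + S(-21))*(g + 81) = (2 + 2)*(-378 + 81) = 4*(-297) = -1188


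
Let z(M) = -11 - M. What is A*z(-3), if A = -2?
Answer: 16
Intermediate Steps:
A*z(-3) = -2*(-11 - 1*(-3)) = -2*(-11 + 3) = -2*(-8) = 16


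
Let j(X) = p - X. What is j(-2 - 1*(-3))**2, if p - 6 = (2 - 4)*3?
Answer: 1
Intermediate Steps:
p = 0 (p = 6 + (2 - 4)*3 = 6 - 2*3 = 6 - 6 = 0)
j(X) = -X (j(X) = 0 - X = -X)
j(-2 - 1*(-3))**2 = (-(-2 - 1*(-3)))**2 = (-(-2 + 3))**2 = (-1*1)**2 = (-1)**2 = 1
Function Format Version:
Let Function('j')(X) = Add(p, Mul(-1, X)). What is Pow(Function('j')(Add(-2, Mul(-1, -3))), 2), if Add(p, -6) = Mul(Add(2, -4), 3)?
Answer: 1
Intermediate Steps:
p = 0 (p = Add(6, Mul(Add(2, -4), 3)) = Add(6, Mul(-2, 3)) = Add(6, -6) = 0)
Function('j')(X) = Mul(-1, X) (Function('j')(X) = Add(0, Mul(-1, X)) = Mul(-1, X))
Pow(Function('j')(Add(-2, Mul(-1, -3))), 2) = Pow(Mul(-1, Add(-2, Mul(-1, -3))), 2) = Pow(Mul(-1, Add(-2, 3)), 2) = Pow(Mul(-1, 1), 2) = Pow(-1, 2) = 1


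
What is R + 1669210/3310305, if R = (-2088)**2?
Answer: 2886416806226/662061 ≈ 4.3597e+6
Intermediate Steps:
R = 4359744
R + 1669210/3310305 = 4359744 + 1669210/3310305 = 4359744 + 1669210*(1/3310305) = 4359744 + 333842/662061 = 2886416806226/662061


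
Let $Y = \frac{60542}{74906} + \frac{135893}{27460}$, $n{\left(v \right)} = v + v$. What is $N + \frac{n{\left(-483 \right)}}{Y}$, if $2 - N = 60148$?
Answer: $- \frac{119036155353558}{1973614063} \approx -60314.0$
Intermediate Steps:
$n{\left(v \right)} = 2 v$
$Y = \frac{5920842189}{1028459380}$ ($Y = 60542 \cdot \frac{1}{74906} + 135893 \cdot \frac{1}{27460} = \frac{30271}{37453} + \frac{135893}{27460} = \frac{5920842189}{1028459380} \approx 5.757$)
$N = -60146$ ($N = 2 - 60148 = -60146$)
$N + \frac{n{\left(-483 \right)}}{Y} = -60146 + \frac{2 \left(-483\right)}{\frac{5920842189}{1028459380}} = -60146 - \frac{331163920360}{1973614063} = - \frac{119036155353558}{1973614063}$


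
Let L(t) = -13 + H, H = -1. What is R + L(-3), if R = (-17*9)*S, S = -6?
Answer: 904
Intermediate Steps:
L(t) = -14 (L(t) = -13 - 1 = -14)
R = 918 (R = -17*9*(-6) = -153*(-6) = 918)
R + L(-3) = 918 - 14 = 904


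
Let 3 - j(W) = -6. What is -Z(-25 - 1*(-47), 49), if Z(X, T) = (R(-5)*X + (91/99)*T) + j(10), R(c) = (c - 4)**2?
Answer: -181768/99 ≈ -1836.0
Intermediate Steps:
j(W) = 9 (j(W) = 3 - 1*(-6) = 3 + 6 = 9)
R(c) = (-4 + c)**2
Z(X, T) = 9 + 81*X + 91*T/99 (Z(X, T) = ((-4 - 5)**2*X + (91/99)*T) + 9 = ((-9)**2*X + (91*(1/99))*T) + 9 = (81*X + 91*T/99) + 9 = 9 + 81*X + 91*T/99)
-Z(-25 - 1*(-47), 49) = -(9 + 81*(-25 - 1*(-47)) + (91/99)*49) = -(9 + 81*(-25 + 47) + 4459/99) = -(9 + 81*22 + 4459/99) = -(9 + 1782 + 4459/99) = -1*181768/99 = -181768/99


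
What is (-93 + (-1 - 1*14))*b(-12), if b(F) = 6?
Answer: -648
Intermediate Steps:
(-93 + (-1 - 1*14))*b(-12) = (-93 + (-1 - 1*14))*6 = (-93 + (-1 - 14))*6 = (-93 - 15)*6 = -108*6 = -648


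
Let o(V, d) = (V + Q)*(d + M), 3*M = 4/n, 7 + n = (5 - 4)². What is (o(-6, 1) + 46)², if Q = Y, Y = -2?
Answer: 128164/81 ≈ 1582.3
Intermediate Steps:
n = -6 (n = -7 + (5 - 4)² = -7 + 1² = -7 + 1 = -6)
Q = -2
M = -2/9 (M = (4/(-6))/3 = (4*(-⅙))/3 = (⅓)*(-⅔) = -2/9 ≈ -0.22222)
o(V, d) = (-2 + V)*(-2/9 + d) (o(V, d) = (V - 2)*(d - 2/9) = (-2 + V)*(-2/9 + d))
(o(-6, 1) + 46)² = ((4/9 - 2*1 - 2/9*(-6) - 6*1) + 46)² = ((4/9 - 2 + 4/3 - 6) + 46)² = (-56/9 + 46)² = (358/9)² = 128164/81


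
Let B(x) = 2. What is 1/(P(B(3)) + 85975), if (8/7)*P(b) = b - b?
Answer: 1/85975 ≈ 1.1631e-5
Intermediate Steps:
P(b) = 0 (P(b) = 7*(b - b)/8 = (7/8)*0 = 0)
1/(P(B(3)) + 85975) = 1/(0 + 85975) = 1/85975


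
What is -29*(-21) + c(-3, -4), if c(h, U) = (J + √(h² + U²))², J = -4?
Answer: 610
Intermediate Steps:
c(h, U) = (-4 + √(U² + h²))² (c(h, U) = (-4 + √(h² + U²))² = (-4 + √(U² + h²))²)
-29*(-21) + c(-3, -4) = -29*(-21) + (-4 + √((-4)² + (-3)²))² = 609 + (-4 + √(16 + 9))² = 609 + (-4 + √25)² = 609 + (-4 + 5)² = 609 + 1² = 609 + 1 = 610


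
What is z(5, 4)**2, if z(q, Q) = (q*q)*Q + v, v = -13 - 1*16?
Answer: 5041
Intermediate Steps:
v = -29 (v = -13 - 16 = -29)
z(q, Q) = -29 + Q*q**2 (z(q, Q) = (q*q)*Q - 29 = q**2*Q - 29 = Q*q**2 - 29 = -29 + Q*q**2)
z(5, 4)**2 = (-29 + 4*5**2)**2 = (-29 + 4*25)**2 = (-29 + 100)**2 = 71**2 = 5041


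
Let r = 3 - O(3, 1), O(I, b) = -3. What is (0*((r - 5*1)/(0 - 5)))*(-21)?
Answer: 0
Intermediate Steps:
r = 6 (r = 3 - 1*(-3) = 3 + 3 = 6)
(0*((r - 5*1)/(0 - 5)))*(-21) = (0*((6 - 5*1)/(0 - 5)))*(-21) = (0*((6 - 5)/(-5)))*(-21) = (0*(1*(-⅕)))*(-21) = (0*(-⅕))*(-21) = 0*(-21) = 0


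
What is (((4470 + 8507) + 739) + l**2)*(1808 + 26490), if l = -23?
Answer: 403105010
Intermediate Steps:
(((4470 + 8507) + 739) + l**2)*(1808 + 26490) = (((4470 + 8507) + 739) + (-23)**2)*(1808 + 26490) = ((12977 + 739) + 529)*28298 = (13716 + 529)*28298 = 14245*28298 = 403105010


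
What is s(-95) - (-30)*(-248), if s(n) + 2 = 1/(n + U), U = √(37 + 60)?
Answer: -66442271/8928 - √97/8928 ≈ -7442.0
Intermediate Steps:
U = √97 ≈ 9.8489
s(n) = -2 + 1/(n + √97)
s(-95) - (-30)*(-248) = (1 - 2*(-95) - 2*√97)/(-95 + √97) - (-30)*(-248) = (1 + 190 - 2*√97)/(-95 + √97) - 1*7440 = (191 - 2*√97)/(-95 + √97) - 7440 = -7440 + (191 - 2*√97)/(-95 + √97)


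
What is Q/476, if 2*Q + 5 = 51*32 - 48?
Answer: 1579/952 ≈ 1.6586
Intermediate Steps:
Q = 1579/2 (Q = -5/2 + (51*32 - 48)/2 = -5/2 + (1632 - 48)/2 = -5/2 + (½)*1584 = -5/2 + 792 = 1579/2 ≈ 789.50)
Q/476 = (1579/2)/476 = (1579/2)*(1/476) = 1579/952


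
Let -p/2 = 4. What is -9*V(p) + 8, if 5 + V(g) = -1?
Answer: 62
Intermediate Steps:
p = -8 (p = -2*4 = -8)
V(g) = -6 (V(g) = -5 - 1 = -6)
-9*V(p) + 8 = -9*(-6) + 8 = 54 + 8 = 62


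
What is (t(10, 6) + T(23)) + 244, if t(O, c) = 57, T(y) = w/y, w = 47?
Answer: 6970/23 ≈ 303.04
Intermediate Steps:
T(y) = 47/y
(t(10, 6) + T(23)) + 244 = (57 + 47/23) + 244 = 1358/23 + 244 = 6970/23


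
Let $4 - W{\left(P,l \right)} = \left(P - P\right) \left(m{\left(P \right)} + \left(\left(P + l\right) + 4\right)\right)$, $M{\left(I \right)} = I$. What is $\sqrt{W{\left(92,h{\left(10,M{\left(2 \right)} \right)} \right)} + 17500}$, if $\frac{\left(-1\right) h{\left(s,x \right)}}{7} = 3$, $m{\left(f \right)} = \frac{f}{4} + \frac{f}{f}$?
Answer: $4 \sqrt{1094} \approx 132.3$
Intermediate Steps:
$m{\left(f \right)} = 1 + \frac{f}{4}$ ($m{\left(f \right)} = f \frac{1}{4} + 1 = \frac{f}{4} + 1 = 1 + \frac{f}{4}$)
$h{\left(s,x \right)} = -21$ ($h{\left(s,x \right)} = \left(-7\right) 3 = -21$)
$W{\left(P,l \right)} = 4$ ($W{\left(P,l \right)} = 4 - \left(P - P\right) \left(\left(1 + \frac{P}{4}\right) + \left(\left(P + l\right) + 4\right)\right) = 4 - 0 \left(\left(1 + \frac{P}{4}\right) + \left(4 + P + l\right)\right) = 4 - 0 \left(5 + l + \frac{5 P}{4}\right) = 4 - 0 = 4 + 0 = 4$)
$\sqrt{W{\left(92,h{\left(10,M{\left(2 \right)} \right)} \right)} + 17500} = \sqrt{4 + 17500} = \sqrt{17504} = 4 \sqrt{1094}$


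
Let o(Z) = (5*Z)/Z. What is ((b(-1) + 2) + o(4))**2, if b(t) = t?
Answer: 36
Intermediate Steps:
o(Z) = 5
((b(-1) + 2) + o(4))**2 = ((-1 + 2) + 5)**2 = (1 + 5)**2 = 6**2 = 36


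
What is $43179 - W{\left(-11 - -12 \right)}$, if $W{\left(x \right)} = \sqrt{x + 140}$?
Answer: $43179 - \sqrt{141} \approx 43167.0$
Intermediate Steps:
$W{\left(x \right)} = \sqrt{140 + x}$
$43179 - W{\left(-11 - -12 \right)} = 43179 - \sqrt{140 - -1} = 43179 - \sqrt{140 + \left(-11 + 12\right)} = 43179 - \sqrt{140 + 1} = 43179 - \sqrt{141}$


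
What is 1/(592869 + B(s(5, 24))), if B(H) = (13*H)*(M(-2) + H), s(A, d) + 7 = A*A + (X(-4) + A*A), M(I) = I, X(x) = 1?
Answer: 1/616893 ≈ 1.6210e-6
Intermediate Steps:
s(A, d) = -6 + 2*A**2 (s(A, d) = -7 + (A*A + (1 + A*A)) = -7 + (A**2 + (1 + A**2)) = -7 + (1 + 2*A**2) = -6 + 2*A**2)
B(H) = 13*H*(-2 + H) (B(H) = (13*H)*(-2 + H) = 13*H*(-2 + H))
1/(592869 + B(s(5, 24))) = 1/(592869 + 13*(-6 + 2*5**2)*(-2 + (-6 + 2*5**2))) = 1/(592869 + 13*(-6 + 2*25)*(-2 + (-6 + 2*25))) = 1/(592869 + 13*(-6 + 50)*(-2 + (-6 + 50))) = 1/(592869 + 13*44*(-2 + 44)) = 1/(592869 + 13*44*42) = 1/(592869 + 24024) = 1/616893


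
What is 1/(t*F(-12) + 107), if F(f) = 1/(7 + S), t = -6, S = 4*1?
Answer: 11/1171 ≈ 0.0093937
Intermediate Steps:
S = 4
F(f) = 1/11 (F(f) = 1/(7 + 4) = 1/11)
1/(t*F(-12) + 107) = 1/(-6*1/11 + 107) = 1/(-6/11 + 107) = 1/(1171/11) = 11/1171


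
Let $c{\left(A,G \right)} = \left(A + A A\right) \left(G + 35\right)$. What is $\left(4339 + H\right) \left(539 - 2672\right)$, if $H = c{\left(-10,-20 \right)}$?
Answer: $-12134637$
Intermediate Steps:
$c{\left(A,G \right)} = \left(35 + G\right) \left(A + A^{2}\right)$ ($c{\left(A,G \right)} = \left(A + A^{2}\right) \left(35 + G\right) = \left(35 + G\right) \left(A + A^{2}\right)$)
$H = 1350$ ($H = - 10 \left(35 - 20 + 35 \left(-10\right) - -200\right) = - 10 \left(35 - 20 - 350 + 200\right) = \left(-10\right) \left(-135\right) = 1350$)
$\left(4339 + H\right) \left(539 - 2672\right) = \left(4339 + 1350\right) \left(539 - 2672\right) = 5689 \left(-2133\right) = -12134637$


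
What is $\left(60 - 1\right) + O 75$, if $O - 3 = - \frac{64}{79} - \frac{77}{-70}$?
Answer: $\frac{48307}{158} \approx 305.74$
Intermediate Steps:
$O = \frac{2599}{790}$ ($O = 3 - \left(- \frac{11}{10} + \frac{64}{79}\right) = 3 - - \frac{229}{790} = 3 + \left(- \frac{64}{79} + \frac{11}{10}\right) = 3 + \frac{229}{790} = \frac{2599}{790} \approx 3.2899$)
$\left(60 - 1\right) + O 75 = \left(60 - 1\right) + \frac{2599}{790} \cdot 75 = 59 + \frac{38985}{158} = \frac{48307}{158}$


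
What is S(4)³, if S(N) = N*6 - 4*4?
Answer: 512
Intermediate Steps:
S(N) = -16 + 6*N (S(N) = 6*N - 16 = -16 + 6*N)
S(4)³ = (-16 + 6*4)³ = (-16 + 24)³ = 8³ = 512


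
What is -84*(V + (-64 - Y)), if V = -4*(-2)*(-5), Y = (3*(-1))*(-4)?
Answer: 9744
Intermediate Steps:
Y = 12 (Y = -3*(-4) = 12)
V = -40 (V = 8*(-5) = -40)
-84*(V + (-64 - Y)) = -84*(-40 + (-64 - 1*12)) = -84*(-40 + (-64 - 12)) = -84*(-40 - 76) = -84*(-116) = 9744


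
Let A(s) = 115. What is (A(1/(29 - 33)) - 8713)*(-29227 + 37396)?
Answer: -70237062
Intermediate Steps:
(A(1/(29 - 33)) - 8713)*(-29227 + 37396) = (115 - 8713)*(-29227 + 37396) = -8598*8169 = -70237062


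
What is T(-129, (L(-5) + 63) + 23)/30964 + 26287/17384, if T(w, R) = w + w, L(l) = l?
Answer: 202366399/134569544 ≈ 1.5038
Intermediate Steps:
T(w, R) = 2*w
T(-129, (L(-5) + 63) + 23)/30964 + 26287/17384 = (2*(-129))/30964 + 26287/17384 = -258*1/30964 + 26287*(1/17384) = -129/15482 + 26287/17384 = 202366399/134569544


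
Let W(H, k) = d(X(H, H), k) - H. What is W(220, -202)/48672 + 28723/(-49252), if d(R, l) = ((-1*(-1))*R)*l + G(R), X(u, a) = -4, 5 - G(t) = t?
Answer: -114050201/199766112 ≈ -0.57092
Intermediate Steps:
G(t) = 5 - t
d(R, l) = 5 - R + R*l (d(R, l) = ((-1*(-1))*R)*l + (5 - R) = (1*R)*l + (5 - R) = R*l + (5 - R) = 5 - R + R*l)
W(H, k) = 9 - H - 4*k (W(H, k) = (5 - 1*(-4) - 4*k) - H = (5 + 4 - 4*k) - H = (9 - 4*k) - H = 9 - H - 4*k)
W(220, -202)/48672 + 28723/(-49252) = (9 - 1*220 - 4*(-202))/48672 + 28723/(-49252) = (9 - 220 + 808)*(1/48672) + 28723*(-1/49252) = 597*(1/48672) - 28723/49252 = 199/16224 - 28723/49252 = -114050201/199766112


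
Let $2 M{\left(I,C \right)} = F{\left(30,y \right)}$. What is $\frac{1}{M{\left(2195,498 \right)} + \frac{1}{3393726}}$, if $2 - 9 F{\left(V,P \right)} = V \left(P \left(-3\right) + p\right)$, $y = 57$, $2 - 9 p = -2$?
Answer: $\frac{30543534}{8685676085} \approx 0.0035165$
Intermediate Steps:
$p = \frac{4}{9}$ ($p = \frac{2}{9} - - \frac{2}{9} = \frac{2}{9} + \frac{2}{9} = \frac{4}{9} \approx 0.44444$)
$F{\left(V,P \right)} = \frac{2}{9} - \frac{V \left(\frac{4}{9} - 3 P\right)}{9}$ ($F{\left(V,P \right)} = \frac{2}{9} - \frac{V \left(P \left(-3\right) + \frac{4}{9}\right)}{9} = \frac{2}{9} - \frac{V \left(- 3 P + \frac{4}{9}\right)}{9} = \frac{2}{9} - \frac{V \left(\frac{4}{9} - 3 P\right)}{9}$)
$M{\left(I,C \right)} = \frac{7678}{27}$ ($M{\left(I,C \right)} = \frac{\frac{2}{9} - \frac{40}{27} + \frac{1}{3} \cdot 57 \cdot 30}{2} = \frac{\frac{2}{9} - \frac{40}{27} + 570}{2} = \frac{1}{2} \cdot \frac{15356}{27} = \frac{7678}{27}$)
$\frac{1}{M{\left(2195,498 \right)} + \frac{1}{3393726}} = \frac{1}{\frac{7678}{27} + \frac{1}{3393726}} = \frac{1}{\frac{8685676085}{30543534}} = \frac{30543534}{8685676085}$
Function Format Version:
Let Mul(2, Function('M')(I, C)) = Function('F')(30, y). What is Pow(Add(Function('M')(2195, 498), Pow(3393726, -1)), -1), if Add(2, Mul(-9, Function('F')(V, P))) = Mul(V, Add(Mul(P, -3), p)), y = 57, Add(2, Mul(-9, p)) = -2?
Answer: Rational(30543534, 8685676085) ≈ 0.0035165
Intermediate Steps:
p = Rational(4, 9) (p = Add(Rational(2, 9), Mul(Rational(-1, 9), -2)) = Add(Rational(2, 9), Rational(2, 9)) = Rational(4, 9) ≈ 0.44444)
Function('F')(V, P) = Add(Rational(2, 9), Mul(Rational(-1, 9), V, Add(Rational(4, 9), Mul(-3, P)))) (Function('F')(V, P) = Add(Rational(2, 9), Mul(Rational(-1, 9), Mul(V, Add(Mul(P, -3), Rational(4, 9))))) = Add(Rational(2, 9), Mul(Rational(-1, 9), Mul(V, Add(Mul(-3, P), Rational(4, 9))))) = Add(Rational(2, 9), Mul(Rational(-1, 9), Mul(V, Add(Rational(4, 9), Mul(-3, P))))) = Add(Rational(2, 9), Mul(Rational(-1, 9), V, Add(Rational(4, 9), Mul(-3, P)))))
Function('M')(I, C) = Rational(7678, 27) (Function('M')(I, C) = Mul(Rational(1, 2), Add(Rational(2, 9), Mul(Rational(-4, 81), 30), Mul(Rational(1, 3), 57, 30))) = Mul(Rational(1, 2), Add(Rational(2, 9), Rational(-40, 27), 570)) = Mul(Rational(1, 2), Rational(15356, 27)) = Rational(7678, 27))
Pow(Add(Function('M')(2195, 498), Pow(3393726, -1)), -1) = Pow(Add(Rational(7678, 27), Pow(3393726, -1)), -1) = Pow(Add(Rational(7678, 27), Rational(1, 3393726)), -1) = Pow(Rational(8685676085, 30543534), -1) = Rational(30543534, 8685676085)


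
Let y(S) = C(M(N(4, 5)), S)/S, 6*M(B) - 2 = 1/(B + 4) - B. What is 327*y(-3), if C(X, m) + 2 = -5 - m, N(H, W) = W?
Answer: 436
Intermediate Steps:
M(B) = ⅓ - B/6 + 1/(6*(4 + B)) (M(B) = ⅓ + (1/(B + 4) - B)/6 = ⅓ + (1/(4 + B) - B)/6 = ⅓ + (-B/6 + 1/(6*(4 + B))) = ⅓ - B/6 + 1/(6*(4 + B)))
C(X, m) = -7 - m (C(X, m) = -2 + (-5 - m) = -7 - m)
y(S) = (-7 - S)/S
327*y(-3) = 327*((-7 - 1*(-3))/(-3)) = 327*(-(-7 + 3)/3) = 327*(-⅓*(-4)) = 327*(4/3) = 436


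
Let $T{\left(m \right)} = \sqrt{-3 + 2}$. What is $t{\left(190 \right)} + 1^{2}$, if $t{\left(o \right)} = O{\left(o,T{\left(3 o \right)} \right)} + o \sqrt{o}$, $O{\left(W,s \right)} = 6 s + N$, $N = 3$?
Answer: $4 + 6 i + 190 \sqrt{190} \approx 2623.0 + 6.0 i$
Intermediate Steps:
$T{\left(m \right)} = i$ ($T{\left(m \right)} = \sqrt{-1} = i$)
$O{\left(W,s \right)} = 3 + 6 s$ ($O{\left(W,s \right)} = 6 s + 3 = 3 + 6 s$)
$t{\left(o \right)} = 3 + o^{\frac{3}{2}} + 6 i$ ($t{\left(o \right)} = \left(3 + 6 i\right) + o \sqrt{o} = \left(3 + 6 i\right) + o^{\frac{3}{2}} = 3 + o^{\frac{3}{2}} + 6 i$)
$t{\left(190 \right)} + 1^{2} = \left(3 + 190^{\frac{3}{2}} + 6 i\right) + 1^{2} = \left(3 + 190 \sqrt{190} + 6 i\right) + 1 = \left(3 + 6 i + 190 \sqrt{190}\right) + 1 = 4 + 6 i + 190 \sqrt{190}$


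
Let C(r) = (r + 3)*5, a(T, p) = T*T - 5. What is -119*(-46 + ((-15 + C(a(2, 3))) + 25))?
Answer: 3094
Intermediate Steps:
a(T, p) = -5 + T² (a(T, p) = T² - 5 = -5 + T²)
C(r) = 15 + 5*r (C(r) = (3 + r)*5 = 15 + 5*r)
-119*(-46 + ((-15 + C(a(2, 3))) + 25)) = -119*(-46 + ((-15 + (15 + 5*(-5 + 2²))) + 25)) = -119*(-46 + ((-15 + (15 + 5*(-5 + 4))) + 25)) = -119*(-46 + ((-15 + (15 + 5*(-1))) + 25)) = -119*(-46 + ((-15 + (15 - 5)) + 25)) = -119*(-46 + ((-15 + 10) + 25)) = -119*(-46 + (-5 + 25)) = -119*(-46 + 20) = -119*(-26) = 3094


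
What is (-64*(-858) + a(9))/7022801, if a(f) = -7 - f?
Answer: 54896/7022801 ≈ 0.0078168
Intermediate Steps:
(-64*(-858) + a(9))/7022801 = (-64*(-858) + (-7 - 1*9))/7022801 = (54912 + (-7 - 9))*(1/7022801) = (54912 - 16)*(1/7022801) = 54896*(1/7022801) = 54896/7022801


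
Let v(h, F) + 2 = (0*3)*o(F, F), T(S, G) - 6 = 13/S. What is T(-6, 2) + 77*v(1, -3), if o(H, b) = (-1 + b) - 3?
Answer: -901/6 ≈ -150.17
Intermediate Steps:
T(S, G) = 6 + 13/S
o(H, b) = -4 + b
v(h, F) = -2 (v(h, F) = -2 + (0*3)*(-4 + F) = -2 + 0*(-4 + F) = -2 + 0 = -2)
T(-6, 2) + 77*v(1, -3) = (6 + 13/(-6)) + 77*(-2) = (6 + 13*(-1/6)) - 154 = (6 - 13/6) - 154 = 23/6 - 154 = -901/6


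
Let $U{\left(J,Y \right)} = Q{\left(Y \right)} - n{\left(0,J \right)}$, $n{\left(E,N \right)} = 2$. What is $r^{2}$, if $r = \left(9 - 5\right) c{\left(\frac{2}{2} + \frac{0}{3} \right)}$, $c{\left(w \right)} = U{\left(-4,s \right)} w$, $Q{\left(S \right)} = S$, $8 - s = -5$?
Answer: $1936$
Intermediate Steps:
$s = 13$ ($s = 8 - -5 = 8 + 5 = 13$)
$U{\left(J,Y \right)} = -2 + Y$ ($U{\left(J,Y \right)} = Y - 2 = -2 + Y$)
$c{\left(w \right)} = 11 w$ ($c{\left(w \right)} = \left(-2 + 13\right) w = 11 w$)
$r = 44$ ($r = \left(9 - 5\right) 11 \left(\frac{2}{2} + \frac{0}{3}\right) = 4 \cdot 11 \left(2 \cdot \frac{1}{2} + 0 \cdot \frac{1}{3}\right) = 4 \cdot 11 \left(1 + 0\right) = 4 \cdot 11 \cdot 1 = 4 \cdot 11 = 44$)
$r^{2} = 44^{2} = 1936$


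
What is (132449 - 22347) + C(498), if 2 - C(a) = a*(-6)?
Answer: 113092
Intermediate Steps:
C(a) = 2 + 6*a (C(a) = 2 - a*(-6) = 2 - (-6)*a = 2 + 6*a)
(132449 - 22347) + C(498) = (132449 - 22347) + (2 + 6*498) = 110102 + (2 + 2988) = 110102 + 2990 = 113092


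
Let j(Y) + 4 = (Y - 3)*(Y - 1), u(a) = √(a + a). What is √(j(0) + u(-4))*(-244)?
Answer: -244*√(-1 + 2*I*√2) ≈ -244.0 - 345.07*I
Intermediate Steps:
u(a) = √2*√a (u(a) = √(2*a) = √2*√a)
j(Y) = -4 + (-1 + Y)*(-3 + Y) (j(Y) = -4 + (Y - 3)*(Y - 1) = -4 + (-3 + Y)*(-1 + Y) = -4 + (-1 + Y)*(-3 + Y))
√(j(0) + u(-4))*(-244) = √((-1 + 0² - 4*0) + √2*√(-4))*(-244) = √((-1 + 0 + 0) + √2*(2*I))*(-244) = √(-1 + 2*I*√2)*(-244) = -244*√(-1 + 2*I*√2)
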